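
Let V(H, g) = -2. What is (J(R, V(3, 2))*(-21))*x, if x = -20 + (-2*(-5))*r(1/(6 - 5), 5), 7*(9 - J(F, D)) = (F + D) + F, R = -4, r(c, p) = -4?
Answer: 13140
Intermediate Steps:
J(F, D) = 9 - 2*F/7 - D/7 (J(F, D) = 9 - ((F + D) + F)/7 = 9 - ((D + F) + F)/7 = 9 - (D + 2*F)/7 = 9 + (-2*F/7 - D/7) = 9 - 2*F/7 - D/7)
x = -60 (x = -20 - 2*(-5)*(-4) = -20 + 10*(-4) = -20 - 40 = -60)
(J(R, V(3, 2))*(-21))*x = ((9 - 2/7*(-4) - ⅐*(-2))*(-21))*(-60) = ((9 + 8/7 + 2/7)*(-21))*(-60) = ((73/7)*(-21))*(-60) = -219*(-60) = 13140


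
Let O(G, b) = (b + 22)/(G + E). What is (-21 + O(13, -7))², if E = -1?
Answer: 6241/16 ≈ 390.06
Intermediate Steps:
O(G, b) = (22 + b)/(-1 + G) (O(G, b) = (b + 22)/(G - 1) = (22 + b)/(-1 + G))
(-21 + O(13, -7))² = (-21 + (22 - 7)/(-1 + 13))² = (-21 + 15/12)² = (-21 + (1/12)*15)² = (-21 + 5/4)² = (-79/4)² = 6241/16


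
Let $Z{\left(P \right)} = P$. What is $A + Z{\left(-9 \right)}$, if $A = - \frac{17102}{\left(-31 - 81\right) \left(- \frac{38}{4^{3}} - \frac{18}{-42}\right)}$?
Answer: $- \frac{34537}{37} \approx -933.43$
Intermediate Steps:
$A = - \frac{34204}{37}$ ($A = - \frac{17102}{\left(-112\right) \left(- \frac{38}{64} - - \frac{3}{7}\right)} = - \frac{17102}{\left(-112\right) \left(\left(-38\right) \frac{1}{64} + \frac{3}{7}\right)} = - \frac{17102}{\left(-112\right) \left(- \frac{19}{32} + \frac{3}{7}\right)} = - \frac{17102}{\left(-112\right) \left(- \frac{37}{224}\right)} = - \frac{17102}{\frac{37}{2}} = \left(-17102\right) \frac{2}{37} = - \frac{34204}{37} \approx -924.43$)
$A + Z{\left(-9 \right)} = - \frac{34204}{37} - 9 = - \frac{34537}{37}$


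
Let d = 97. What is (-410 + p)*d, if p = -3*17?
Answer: -44717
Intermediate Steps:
p = -51
(-410 + p)*d = (-410 - 51)*97 = -461*97 = -44717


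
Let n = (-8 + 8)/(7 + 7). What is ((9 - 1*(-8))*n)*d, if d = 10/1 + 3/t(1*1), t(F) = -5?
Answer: 0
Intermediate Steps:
d = 47/5 (d = 10/1 + 3/(-5) = 10*1 + 3*(-⅕) = 10 - ⅗ = 47/5 ≈ 9.4000)
n = 0 (n = 0/14 = 0*(1/14) = 0)
((9 - 1*(-8))*n)*d = ((9 - 1*(-8))*0)*(47/5) = ((9 + 8)*0)*(47/5) = (17*0)*(47/5) = 0*(47/5) = 0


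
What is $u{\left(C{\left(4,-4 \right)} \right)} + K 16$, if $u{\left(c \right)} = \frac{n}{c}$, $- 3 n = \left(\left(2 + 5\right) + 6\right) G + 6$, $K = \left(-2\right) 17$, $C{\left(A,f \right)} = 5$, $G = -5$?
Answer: $- \frac{8101}{15} \approx -540.07$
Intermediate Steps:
$K = -34$
$n = \frac{59}{3}$ ($n = - \frac{\left(\left(2 + 5\right) + 6\right) \left(-5\right) + 6}{3} = - \frac{\left(7 + 6\right) \left(-5\right) + 6}{3} = - \frac{13 \left(-5\right) + 6}{3} = - \frac{-65 + 6}{3} = \left(- \frac{1}{3}\right) \left(-59\right) = \frac{59}{3} \approx 19.667$)
$u{\left(c \right)} = \frac{59}{3 c}$
$u{\left(C{\left(4,-4 \right)} \right)} + K 16 = \frac{59}{3 \cdot 5} - 544 = \frac{59}{3} \cdot \frac{1}{5} - 544 = \frac{59}{15} - 544 = - \frac{8101}{15}$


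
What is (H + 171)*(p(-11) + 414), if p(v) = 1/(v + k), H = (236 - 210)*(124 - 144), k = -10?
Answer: -3033857/21 ≈ -1.4447e+5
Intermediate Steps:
H = -520 (H = 26*(-20) = -520)
p(v) = 1/(-10 + v) (p(v) = 1/(v - 10) = 1/(-10 + v))
(H + 171)*(p(-11) + 414) = (-520 + 171)*(1/(-10 - 11) + 414) = -349*(1/(-21) + 414) = -349*(-1/21 + 414) = -349*8693/21 = -3033857/21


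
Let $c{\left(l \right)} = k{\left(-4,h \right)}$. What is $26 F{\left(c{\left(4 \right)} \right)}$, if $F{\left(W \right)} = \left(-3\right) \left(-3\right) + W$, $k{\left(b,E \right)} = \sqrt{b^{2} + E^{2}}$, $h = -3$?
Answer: $364$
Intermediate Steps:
$k{\left(b,E \right)} = \sqrt{E^{2} + b^{2}}$
$c{\left(l \right)} = 5$ ($c{\left(l \right)} = \sqrt{\left(-3\right)^{2} + \left(-4\right)^{2}} = \sqrt{9 + 16} = \sqrt{25} = 5$)
$F{\left(W \right)} = 9 + W$
$26 F{\left(c{\left(4 \right)} \right)} = 26 \left(9 + 5\right) = 26 \cdot 14 = 364$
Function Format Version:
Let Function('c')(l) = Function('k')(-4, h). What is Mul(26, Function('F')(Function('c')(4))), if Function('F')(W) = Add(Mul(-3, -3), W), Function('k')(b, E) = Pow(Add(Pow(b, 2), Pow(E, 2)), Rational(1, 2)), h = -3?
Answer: 364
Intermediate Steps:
Function('k')(b, E) = Pow(Add(Pow(E, 2), Pow(b, 2)), Rational(1, 2))
Function('c')(l) = 5 (Function('c')(l) = Pow(Add(Pow(-3, 2), Pow(-4, 2)), Rational(1, 2)) = Pow(Add(9, 16), Rational(1, 2)) = Pow(25, Rational(1, 2)) = 5)
Function('F')(W) = Add(9, W)
Mul(26, Function('F')(Function('c')(4))) = Mul(26, Add(9, 5)) = Mul(26, 14) = 364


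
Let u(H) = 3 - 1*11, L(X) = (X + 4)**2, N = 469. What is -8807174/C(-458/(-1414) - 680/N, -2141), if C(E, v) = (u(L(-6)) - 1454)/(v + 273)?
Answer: -191300012/17 ≈ -1.1253e+7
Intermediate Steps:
L(X) = (4 + X)**2
u(H) = -8 (u(H) = 3 - 11 = -8)
C(E, v) = -1462/(273 + v) (C(E, v) = (-8 - 1454)/(v + 273) = -1462/(273 + v))
-8807174/C(-458/(-1414) - 680/N, -2141) = -8807174/((-1462/(273 - 2141))) = -8807174/((-1462/(-1868))) = -8807174/((-1462*(-1/1868))) = -8807174/731/934 = -8807174*934/731 = -191300012/17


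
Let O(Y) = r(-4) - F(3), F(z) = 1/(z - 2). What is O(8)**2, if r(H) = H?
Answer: 25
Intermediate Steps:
F(z) = 1/(-2 + z)
O(Y) = -5 (O(Y) = -4 - 1/(-2 + 3) = -4 - 1/1 = -4 - 1*1 = -4 - 1 = -5)
O(8)**2 = (-5)**2 = 25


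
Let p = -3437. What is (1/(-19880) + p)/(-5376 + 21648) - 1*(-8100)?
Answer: 2620179288439/323487360 ≈ 8099.8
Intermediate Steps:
(1/(-19880) + p)/(-5376 + 21648) - 1*(-8100) = (1/(-19880) - 3437)/(-5376 + 21648) - 1*(-8100) = (-1/19880 - 3437)/16272 + 8100 = -68327561/19880*1/16272 + 8100 = -68327561/323487360 + 8100 = 2620179288439/323487360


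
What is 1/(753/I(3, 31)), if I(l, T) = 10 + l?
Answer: 13/753 ≈ 0.017264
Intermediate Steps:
1/(753/I(3, 31)) = 1/(753/(10 + 3)) = 1/(753/13) = 13/753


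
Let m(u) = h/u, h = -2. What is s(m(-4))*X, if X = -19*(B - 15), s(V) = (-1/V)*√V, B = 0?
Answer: -285*√2 ≈ -403.05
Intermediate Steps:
m(u) = -2/u
s(V) = -1/√V
X = 285 (X = -19*(0 - 15) = -19*(-15) = 285)
s(m(-4))*X = -1/√(-2/(-4))*285 = -1/√(-2*(-¼))*285 = -1/2^(-½)*285 = -√2*285 = -285*√2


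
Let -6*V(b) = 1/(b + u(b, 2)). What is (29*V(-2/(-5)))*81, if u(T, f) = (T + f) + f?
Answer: -1305/16 ≈ -81.563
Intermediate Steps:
u(T, f) = T + 2*f
V(b) = -1/(6*(4 + 2*b)) (V(b) = -1/(6*(b + (b + 2*2))) = -1/(6*(b + (b + 4))) = -1/(6*(b + (4 + b))) = -1/(6*(4 + 2*b)))
(29*V(-2/(-5)))*81 = (29*(-1/(24 + 12*(-2/(-5)))))*81 = (29*(-1/(24 + 12*(-2*(-⅕)))))*81 = (29*(-1/(24 + 12*(⅖))))*81 = (29*(-1/(24 + 24/5)))*81 = (29*(-1/144/5))*81 = (29*(-1*5/144))*81 = (29*(-5/144))*81 = -145/144*81 = -1305/16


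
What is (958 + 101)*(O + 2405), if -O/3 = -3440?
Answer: 13475775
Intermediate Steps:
O = 10320 (O = -3*(-3440) = 10320)
(958 + 101)*(O + 2405) = (958 + 101)*(10320 + 2405) = 1059*12725 = 13475775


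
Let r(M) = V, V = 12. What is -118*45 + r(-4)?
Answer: -5298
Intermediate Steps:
r(M) = 12
-118*45 + r(-4) = -118*45 + 12 = -5310 + 12 = -5298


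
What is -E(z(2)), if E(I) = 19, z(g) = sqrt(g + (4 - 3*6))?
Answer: -19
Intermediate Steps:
z(g) = sqrt(-14 + g) (z(g) = sqrt(g + (4 - 18)) = sqrt(g - 14) = sqrt(-14 + g))
-E(z(2)) = -1*19 = -19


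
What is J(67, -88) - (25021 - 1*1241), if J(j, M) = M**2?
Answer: -16036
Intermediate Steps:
J(67, -88) - (25021 - 1*1241) = (-88)**2 - (25021 - 1*1241) = 7744 - (25021 - 1241) = 7744 - 1*23780 = 7744 - 23780 = -16036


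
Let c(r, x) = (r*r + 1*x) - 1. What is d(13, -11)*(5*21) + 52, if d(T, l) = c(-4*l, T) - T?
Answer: 203227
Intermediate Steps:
c(r, x) = -1 + x + r² (c(r, x) = (r² + x) - 1 = (x + r²) - 1 = -1 + x + r²)
d(T, l) = -1 + 16*l² (d(T, l) = (-1 + T + (-4*l)²) - T = (-1 + T + 16*l²) - T = -1 + 16*l²)
d(13, -11)*(5*21) + 52 = (-1 + 16*(-11)²)*(5*21) + 52 = (-1 + 16*121)*105 + 52 = (-1 + 1936)*105 + 52 = 1935*105 + 52 = 203175 + 52 = 203227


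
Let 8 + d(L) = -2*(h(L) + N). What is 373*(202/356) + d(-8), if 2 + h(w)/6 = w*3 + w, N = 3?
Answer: 107805/178 ≈ 605.65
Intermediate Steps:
h(w) = -12 + 24*w (h(w) = -12 + 6*(w*3 + w) = -12 + 6*(3*w + w) = -12 + 6*(4*w) = -12 + 24*w)
d(L) = 10 - 48*L (d(L) = -8 - 2*((-12 + 24*L) + 3) = -8 - 2*(-9 + 24*L) = -8 + (18 - 48*L) = 10 - 48*L)
373*(202/356) + d(-8) = 373*(202/356) + (10 - 48*(-8)) = 373*(202*(1/356)) + (10 + 384) = 373*(101/178) + 394 = 37673/178 + 394 = 107805/178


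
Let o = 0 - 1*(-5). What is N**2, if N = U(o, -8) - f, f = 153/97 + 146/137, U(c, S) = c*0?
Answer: 1233625129/176597521 ≈ 6.9855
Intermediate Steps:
o = 5 (o = 0 + 5 = 5)
U(c, S) = 0
f = 35123/13289 (f = 153*(1/97) + 146*(1/137) = 153/97 + 146/137 = 35123/13289 ≈ 2.6430)
N = -35123/13289 (N = 0 - 1*35123/13289 = 0 - 35123/13289 = -35123/13289 ≈ -2.6430)
N**2 = (-35123/13289)**2 = 1233625129/176597521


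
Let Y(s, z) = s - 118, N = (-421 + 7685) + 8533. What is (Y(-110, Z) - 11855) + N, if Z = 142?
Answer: 3714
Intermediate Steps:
N = 15797 (N = 7264 + 8533 = 15797)
Y(s, z) = -118 + s
(Y(-110, Z) - 11855) + N = ((-118 - 110) - 11855) + 15797 = (-228 - 11855) + 15797 = -12083 + 15797 = 3714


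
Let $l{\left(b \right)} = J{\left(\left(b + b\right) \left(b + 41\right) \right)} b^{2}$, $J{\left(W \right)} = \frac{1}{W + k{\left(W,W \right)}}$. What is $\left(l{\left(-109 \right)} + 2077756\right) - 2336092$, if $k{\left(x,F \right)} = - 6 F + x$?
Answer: $- \frac{140534893}{544} \approx -2.5834 \cdot 10^{5}$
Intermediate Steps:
$k{\left(x,F \right)} = x - 6 F$
$J{\left(W \right)} = - \frac{1}{4 W}$ ($J{\left(W \right)} = \frac{1}{W + \left(W - 6 W\right)} = \frac{1}{W - 5 W} = \frac{1}{\left(-4\right) W} = - \frac{1}{4 W}$)
$l{\left(b \right)} = - \frac{b}{8 \left(41 + b\right)}$ ($l{\left(b \right)} = - \frac{1}{4 \left(b + b\right) \left(b + 41\right)} b^{2} = - \frac{1}{4 \cdot 2 b \left(41 + b\right)} b^{2} = - \frac{\frac{1}{2} \frac{1}{b} \frac{1}{41 + b}}{4} b^{2} = - \frac{1}{8 b \left(41 + b\right)} b^{2} = - \frac{b}{8 \left(41 + b\right)}$)
$\left(l{\left(-109 \right)} + 2077756\right) - 2336092 = \left(\left(-1\right) \left(-109\right) \frac{1}{328 + 8 \left(-109\right)} + 2077756\right) - 2336092 = \left(\left(-1\right) \left(-109\right) \frac{1}{328 - 872} + 2077756\right) - 2336092 = \left(\left(-1\right) \left(-109\right) \frac{1}{-544} + 2077756\right) - 2336092 = \left(\left(-1\right) \left(-109\right) \left(- \frac{1}{544}\right) + 2077756\right) - 2336092 = \left(- \frac{109}{544} + 2077756\right) - 2336092 = \frac{1130299155}{544} - 2336092 = - \frac{140534893}{544}$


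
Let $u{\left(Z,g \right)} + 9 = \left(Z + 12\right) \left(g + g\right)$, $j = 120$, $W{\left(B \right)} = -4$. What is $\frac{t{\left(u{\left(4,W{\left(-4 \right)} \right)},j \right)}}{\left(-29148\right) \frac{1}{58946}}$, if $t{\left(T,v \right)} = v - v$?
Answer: $0$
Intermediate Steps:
$u{\left(Z,g \right)} = -9 + 2 g \left(12 + Z\right)$ ($u{\left(Z,g \right)} = -9 + \left(Z + 12\right) \left(g + g\right) = -9 + \left(12 + Z\right) 2 g = -9 + 2 g \left(12 + Z\right)$)
$t{\left(T,v \right)} = 0$
$\frac{t{\left(u{\left(4,W{\left(-4 \right)} \right)},j \right)}}{\left(-29148\right) \frac{1}{58946}} = \frac{0}{\left(-29148\right) \frac{1}{58946}} = \frac{0}{- \frac{14574}{29473}} = 0 \left(- \frac{29473}{14574}\right) = 0$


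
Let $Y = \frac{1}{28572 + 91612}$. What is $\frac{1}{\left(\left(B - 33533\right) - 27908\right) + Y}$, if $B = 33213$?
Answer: $- \frac{120184}{3392553951} \approx -3.5426 \cdot 10^{-5}$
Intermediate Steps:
$Y = \frac{1}{120184} \approx 8.3206 \cdot 10^{-6}$
$\frac{1}{\left(\left(B - 33533\right) - 27908\right) + Y} = \frac{1}{\left(\left(33213 - 33533\right) - 27908\right) + \frac{1}{120184}} = \frac{1}{\left(-320 - 27908\right) + \frac{1}{120184}} = \frac{1}{-28228 + \frac{1}{120184}} = \frac{1}{- \frac{3392553951}{120184}} = - \frac{120184}{3392553951}$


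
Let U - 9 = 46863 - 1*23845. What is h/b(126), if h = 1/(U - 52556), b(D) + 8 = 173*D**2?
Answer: -1/81102579660 ≈ -1.2330e-11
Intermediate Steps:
U = 23027 (U = 9 + (46863 - 1*23845) = 9 + (46863 - 23845) = 9 + 23018 = 23027)
b(D) = -8 + 173*D**2
h = -1/29529 (h = 1/(23027 - 52556) = 1/(-29529) = -1/29529 ≈ -3.3865e-5)
h/b(126) = -1/(29529*(-8 + 173*126**2)) = -1/(29529*(-8 + 173*15876)) = -1/(29529*(-8 + 2746548)) = -1/29529/2746540 = -1/29529*1/2746540 = -1/81102579660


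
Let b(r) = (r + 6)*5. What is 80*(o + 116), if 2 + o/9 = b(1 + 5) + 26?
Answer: 69760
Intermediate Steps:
b(r) = 30 + 5*r (b(r) = (6 + r)*5 = 30 + 5*r)
o = 756 (o = -18 + 9*((30 + 5*(1 + 5)) + 26) = -18 + 9*((30 + 5*6) + 26) = -18 + 9*((30 + 30) + 26) = -18 + 9*(60 + 26) = -18 + 9*86 = -18 + 774 = 756)
80*(o + 116) = 80*(756 + 116) = 80*872 = 69760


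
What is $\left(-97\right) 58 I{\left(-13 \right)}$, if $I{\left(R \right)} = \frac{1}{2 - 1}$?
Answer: $-5626$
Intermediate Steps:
$I{\left(R \right)} = 1$ ($I{\left(R \right)} = 1^{-1} = 1$)
$\left(-97\right) 58 I{\left(-13 \right)} = \left(-97\right) 58 \cdot 1 = \left(-5626\right) 1 = -5626$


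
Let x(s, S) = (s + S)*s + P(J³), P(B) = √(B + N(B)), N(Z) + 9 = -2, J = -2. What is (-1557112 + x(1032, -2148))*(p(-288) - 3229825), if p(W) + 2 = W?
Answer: 8749813034760 - 3230115*I*√19 ≈ 8.7498e+12 - 1.408e+7*I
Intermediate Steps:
p(W) = -2 + W
N(Z) = -11 (N(Z) = -9 - 2 = -11)
P(B) = √(-11 + B) (P(B) = √(B - 11) = √(-11 + B))
x(s, S) = I*√19 + s*(S + s) (x(s, S) = (s + S)*s + √(-11 + (-2)³) = (S + s)*s + √(-11 - 8) = s*(S + s) + √(-19) = s*(S + s) + I*√19 = I*√19 + s*(S + s))
(-1557112 + x(1032, -2148))*(p(-288) - 3229825) = (-1557112 + (1032² + I*√19 - 2148*1032))*((-2 - 288) - 3229825) = (-1557112 + (1065024 + I*√19 - 2216736))*(-290 - 3229825) = (-1557112 + (-1151712 + I*√19))*(-3230115) = (-2708824 + I*√19)*(-3230115) = 8749813034760 - 3230115*I*√19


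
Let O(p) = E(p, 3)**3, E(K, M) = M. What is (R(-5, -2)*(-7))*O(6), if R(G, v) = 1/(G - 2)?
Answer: 27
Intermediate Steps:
R(G, v) = 1/(-2 + G)
O(p) = 27 (O(p) = 3**3 = 27)
(R(-5, -2)*(-7))*O(6) = (-7/(-2 - 5))*27 = (-7/(-7))*27 = -1/7*(-7)*27 = 1*27 = 27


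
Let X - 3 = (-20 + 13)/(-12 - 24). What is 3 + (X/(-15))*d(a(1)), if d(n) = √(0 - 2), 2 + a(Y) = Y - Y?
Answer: 3 - 23*I*√2/108 ≈ 3.0 - 0.30118*I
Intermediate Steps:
a(Y) = -2 (a(Y) = -2 + (Y - Y) = -2 + 0 = -2)
X = 115/36 (X = 3 + (-20 + 13)/(-12 - 24) = 3 - 7/(-36) = 3 - 7*(-1/36) = 3 + 7/36 = 115/36 ≈ 3.1944)
d(n) = I*√2 (d(n) = √(-2) = I*√2)
3 + (X/(-15))*d(a(1)) = 3 + ((115/36)/(-15))*(I*√2) = 3 + ((115/36)*(-1/15))*(I*√2) = 3 - 23*I*√2/108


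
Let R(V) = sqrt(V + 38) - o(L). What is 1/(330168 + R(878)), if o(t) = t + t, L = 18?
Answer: 82533/27246784127 - sqrt(229)/54493568254 ≈ 3.0288e-6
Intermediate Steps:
o(t) = 2*t
R(V) = -36 + sqrt(38 + V) (R(V) = sqrt(V + 38) - 2*18 = sqrt(38 + V) - 1*36 = sqrt(38 + V) - 36 = -36 + sqrt(38 + V))
1/(330168 + R(878)) = 1/(330168 + (-36 + sqrt(38 + 878))) = 1/(330168 + (-36 + sqrt(916))) = 1/(330168 + (-36 + 2*sqrt(229))) = 1/(330132 + 2*sqrt(229))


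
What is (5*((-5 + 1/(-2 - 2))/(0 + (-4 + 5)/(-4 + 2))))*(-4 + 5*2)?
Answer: 315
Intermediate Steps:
(5*((-5 + 1/(-2 - 2))/(0 + (-4 + 5)/(-4 + 2))))*(-4 + 5*2) = (5*((-5 + 1/(-4))/(0 + 1/(-2))))*(-4 + 10) = (5*((-5 - ¼)/(0 + 1*(-½))))*6 = (5*(-21/(4*(0 - ½))))*6 = (5*(-21/(4*(-½))))*6 = (5*(-21/4*(-2)))*6 = (5*(21/2))*6 = (105/2)*6 = 315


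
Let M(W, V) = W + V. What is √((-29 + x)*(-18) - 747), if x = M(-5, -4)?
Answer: 3*I*√7 ≈ 7.9373*I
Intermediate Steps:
M(W, V) = V + W
x = -9 (x = -4 - 5 = -9)
√((-29 + x)*(-18) - 747) = √((-29 - 9)*(-18) - 747) = √(-38*(-18) - 747) = √(684 - 747) = √(-63) = 3*I*√7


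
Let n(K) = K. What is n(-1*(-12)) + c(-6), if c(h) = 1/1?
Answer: 13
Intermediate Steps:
c(h) = 1
n(-1*(-12)) + c(-6) = -1*(-12) + 1 = 12 + 1 = 13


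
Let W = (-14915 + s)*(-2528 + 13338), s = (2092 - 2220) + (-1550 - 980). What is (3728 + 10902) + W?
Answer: -189949500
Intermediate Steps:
s = -2658 (s = -128 - 2530 = -2658)
W = -189964130 (W = (-14915 - 2658)*(-2528 + 13338) = -17573*10810 = -189964130)
(3728 + 10902) + W = (3728 + 10902) - 189964130 = 14630 - 189964130 = -189949500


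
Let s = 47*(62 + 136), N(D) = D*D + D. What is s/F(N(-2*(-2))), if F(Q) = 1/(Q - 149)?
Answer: -1200474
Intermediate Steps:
N(D) = D + D² (N(D) = D² + D = D + D²)
F(Q) = 1/(-149 + Q)
s = 9306 (s = 47*198 = 9306)
s/F(N(-2*(-2))) = 9306/(1/(-149 + (-2*(-2))*(1 - 2*(-2)))) = 9306/(1/(-149 + 4*(1 + 4))) = 9306/(1/(-149 + 4*5)) = 9306/(1/(-149 + 20)) = 9306/(1/(-129)) = 9306/(-1/129) = 9306*(-129) = -1200474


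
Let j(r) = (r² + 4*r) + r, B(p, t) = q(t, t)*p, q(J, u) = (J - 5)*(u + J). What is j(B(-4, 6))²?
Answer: 4260096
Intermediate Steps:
q(J, u) = (-5 + J)*(J + u)
B(p, t) = p*(-10*t + 2*t²) (B(p, t) = (t² - 5*t - 5*t + t*t)*p = (t² - 5*t - 5*t + t²)*p = (-10*t + 2*t²)*p = p*(-10*t + 2*t²))
j(r) = r² + 5*r
j(B(-4, 6))² = ((2*(-4)*6*(-5 + 6))*(5 + 2*(-4)*6*(-5 + 6)))² = ((2*(-4)*6*1)*(5 + 2*(-4)*6*1))² = (-48*(5 - 48))² = (-48*(-43))² = 2064² = 4260096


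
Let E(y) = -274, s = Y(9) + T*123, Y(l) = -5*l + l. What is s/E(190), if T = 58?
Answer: -3549/137 ≈ -25.905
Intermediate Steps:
Y(l) = -4*l
s = 7098 (s = -4*9 + 58*123 = -36 + 7134 = 7098)
s/E(190) = 7098/(-274) = 7098*(-1/274) = -3549/137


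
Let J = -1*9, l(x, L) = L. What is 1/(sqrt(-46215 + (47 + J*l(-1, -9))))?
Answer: -I*sqrt(46087)/46087 ≈ -0.0046581*I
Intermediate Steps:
J = -9
1/(sqrt(-46215 + (47 + J*l(-1, -9)))) = 1/(sqrt(-46215 + (47 - 9*(-9)))) = 1/(sqrt(-46215 + (47 + 81))) = 1/(sqrt(-46215 + 128)) = 1/(sqrt(-46087)) = 1/(I*sqrt(46087)) = -I*sqrt(46087)/46087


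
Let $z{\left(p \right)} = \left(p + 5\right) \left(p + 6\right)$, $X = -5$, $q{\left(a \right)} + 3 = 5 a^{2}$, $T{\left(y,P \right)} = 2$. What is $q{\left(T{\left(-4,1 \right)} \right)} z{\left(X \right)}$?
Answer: $0$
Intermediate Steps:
$q{\left(a \right)} = -3 + 5 a^{2}$
$z{\left(p \right)} = \left(5 + p\right) \left(6 + p\right)$
$q{\left(T{\left(-4,1 \right)} \right)} z{\left(X \right)} = \left(-3 + 5 \cdot 2^{2}\right) \left(30 + \left(-5\right)^{2} + 11 \left(-5\right)\right) = \left(-3 + 5 \cdot 4\right) \left(30 + 25 - 55\right) = \left(-3 + 20\right) 0 = 17 \cdot 0 = 0$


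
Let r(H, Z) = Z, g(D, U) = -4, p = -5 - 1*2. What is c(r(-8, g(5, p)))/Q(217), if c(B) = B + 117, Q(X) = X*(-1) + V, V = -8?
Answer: -113/225 ≈ -0.50222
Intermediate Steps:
p = -7 (p = -5 - 2 = -7)
Q(X) = -8 - X (Q(X) = X*(-1) - 8 = -X - 8 = -8 - X)
c(B) = 117 + B
c(r(-8, g(5, p)))/Q(217) = (117 - 4)/(-8 - 1*217) = 113/(-8 - 217) = 113/(-225) = 113*(-1/225) = -113/225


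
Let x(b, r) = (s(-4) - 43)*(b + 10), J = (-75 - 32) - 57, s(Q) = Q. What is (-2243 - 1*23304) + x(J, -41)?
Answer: -18309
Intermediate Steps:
J = -164 (J = -107 - 57 = -164)
x(b, r) = -470 - 47*b (x(b, r) = (-4 - 43)*(b + 10) = -47*(10 + b) = -470 - 47*b)
(-2243 - 1*23304) + x(J, -41) = (-2243 - 1*23304) + (-470 - 47*(-164)) = (-2243 - 23304) + (-470 + 7708) = -25547 + 7238 = -18309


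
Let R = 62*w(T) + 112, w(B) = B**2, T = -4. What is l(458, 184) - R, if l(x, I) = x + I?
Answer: -462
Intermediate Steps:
R = 1104 (R = 62*(-4)**2 + 112 = 62*16 + 112 = 992 + 112 = 1104)
l(x, I) = I + x
l(458, 184) - R = (184 + 458) - 1*1104 = 642 - 1104 = -462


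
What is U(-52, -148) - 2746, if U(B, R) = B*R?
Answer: 4950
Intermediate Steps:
U(-52, -148) - 2746 = -52*(-148) - 2746 = 7696 - 2746 = 4950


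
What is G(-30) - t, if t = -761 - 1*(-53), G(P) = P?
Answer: 678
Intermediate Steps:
t = -708 (t = -761 + 53 = -708)
G(-30) - t = -30 - 1*(-708) = -30 + 708 = 678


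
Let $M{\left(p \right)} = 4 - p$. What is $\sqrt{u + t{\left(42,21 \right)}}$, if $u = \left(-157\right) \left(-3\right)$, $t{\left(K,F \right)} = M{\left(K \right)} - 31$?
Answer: $\sqrt{402} \approx 20.05$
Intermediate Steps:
$t{\left(K,F \right)} = -27 - K$ ($t{\left(K,F \right)} = \left(4 - K\right) - 31 = -27 - K$)
$u = 471$
$\sqrt{u + t{\left(42,21 \right)}} = \sqrt{471 - 69} = \sqrt{402}$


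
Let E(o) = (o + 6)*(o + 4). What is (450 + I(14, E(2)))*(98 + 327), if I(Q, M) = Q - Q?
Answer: 191250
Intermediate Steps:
E(o) = (4 + o)*(6 + o) (E(o) = (6 + o)*(4 + o) = (4 + o)*(6 + o))
I(Q, M) = 0
(450 + I(14, E(2)))*(98 + 327) = (450 + 0)*(98 + 327) = 450*425 = 191250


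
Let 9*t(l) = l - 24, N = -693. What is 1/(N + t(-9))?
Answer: -3/2090 ≈ -0.0014354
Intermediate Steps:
t(l) = -8/3 + l/9 (t(l) = (l - 24)/9 = (-24 + l)/9 = -8/3 + l/9)
1/(N + t(-9)) = 1/(-693 + (-8/3 + (⅑)*(-9))) = 1/(-693 + (-8/3 - 1)) = 1/(-693 - 11/3) = 1/(-2090/3) = -3/2090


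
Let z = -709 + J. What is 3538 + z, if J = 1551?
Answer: 4380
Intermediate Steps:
z = 842 (z = -709 + 1551 = 842)
3538 + z = 3538 + 842 = 4380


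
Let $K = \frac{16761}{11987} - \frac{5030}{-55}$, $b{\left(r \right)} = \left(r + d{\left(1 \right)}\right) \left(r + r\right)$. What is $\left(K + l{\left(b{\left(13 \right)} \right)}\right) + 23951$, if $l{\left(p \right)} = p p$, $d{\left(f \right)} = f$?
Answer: $\frac{20640875372}{131857} \approx 1.5654 \cdot 10^{5}$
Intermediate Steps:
$b{\left(r \right)} = 2 r \left(1 + r\right)$ ($b{\left(r \right)} = \left(r + 1\right) \left(r + r\right) = \left(1 + r\right) 2 r = 2 r \left(1 + r\right)$)
$l{\left(p \right)} = p^{2}$
$K = \frac{12243293}{131857}$ ($K = 16761 \cdot \frac{1}{11987} - - \frac{1006}{11} = \frac{16761}{11987} + \frac{1006}{11} = \frac{12243293}{131857} \approx 92.853$)
$\left(K + l{\left(b{\left(13 \right)} \right)}\right) + 23951 = \left(\frac{12243293}{131857} + \left(2 \cdot 13 \left(1 + 13\right)\right)^{2}\right) + 23951 = \left(\frac{12243293}{131857} + \left(2 \cdot 13 \cdot 14\right)^{2}\right) + 23951 = \left(\frac{12243293}{131857} + 364^{2}\right) + 23951 = \left(\frac{12243293}{131857} + 132496\right) + 23951 = \frac{17482768365}{131857} + 23951 = \frac{20640875372}{131857}$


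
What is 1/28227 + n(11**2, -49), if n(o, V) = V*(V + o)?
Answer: -99584855/28227 ≈ -3528.0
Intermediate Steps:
1/28227 + n(11**2, -49) = 1/28227 - 49*(-49 + 11**2) = 1/28227 - 49*(-49 + 121) = 1/28227 - 49*72 = 1/28227 - 3528 = -99584855/28227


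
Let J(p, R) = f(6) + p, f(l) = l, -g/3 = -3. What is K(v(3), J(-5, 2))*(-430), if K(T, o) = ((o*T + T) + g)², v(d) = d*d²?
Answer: -1706670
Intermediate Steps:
g = 9 (g = -3*(-3) = 9)
J(p, R) = 6 + p
v(d) = d³
K(T, o) = (9 + T + T*o)² (K(T, o) = ((o*T + T) + 9)² = ((T*o + T) + 9)² = ((T + T*o) + 9)² = (9 + T + T*o)²)
K(v(3), J(-5, 2))*(-430) = (9 + 3³ + 3³*(6 - 5))²*(-430) = (9 + 27 + 27*1)²*(-430) = (9 + 27 + 27)²*(-430) = 63²*(-430) = 3969*(-430) = -1706670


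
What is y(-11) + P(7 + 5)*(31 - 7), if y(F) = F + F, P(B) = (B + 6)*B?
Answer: 5162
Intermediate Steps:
P(B) = B*(6 + B) (P(B) = (6 + B)*B = B*(6 + B))
y(F) = 2*F
y(-11) + P(7 + 5)*(31 - 7) = 2*(-11) + ((7 + 5)*(6 + (7 + 5)))*(31 - 7) = -22 + (12*(6 + 12))*24 = -22 + (12*18)*24 = -22 + 216*24 = -22 + 5184 = 5162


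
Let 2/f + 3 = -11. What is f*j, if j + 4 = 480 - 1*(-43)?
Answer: -519/7 ≈ -74.143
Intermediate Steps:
f = -⅐ (f = 2/(-3 - 11) = 2/(-14) = 2*(-1/14) = -⅐ ≈ -0.14286)
j = 519 (j = -4 + (480 - 1*(-43)) = -4 + (480 + 43) = -4 + 523 = 519)
f*j = -⅐*519 = -519/7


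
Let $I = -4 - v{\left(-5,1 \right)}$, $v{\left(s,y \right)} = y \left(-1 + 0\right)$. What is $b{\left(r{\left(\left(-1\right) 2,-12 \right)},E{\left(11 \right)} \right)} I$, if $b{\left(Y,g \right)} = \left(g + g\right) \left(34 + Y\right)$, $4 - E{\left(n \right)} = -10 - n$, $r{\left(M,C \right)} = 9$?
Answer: $-6450$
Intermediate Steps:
$v{\left(s,y \right)} = - y$ ($v{\left(s,y \right)} = y \left(-1\right) = - y$)
$E{\left(n \right)} = 14 + n$ ($E{\left(n \right)} = 4 - \left(-10 - n\right) = 4 + \left(10 + n\right) = 14 + n$)
$b{\left(Y,g \right)} = 2 g \left(34 + Y\right)$
$I = -3$ ($I = -4 - \left(-1\right) 1 = -4 - -1 = -4 + 1 = -3$)
$b{\left(r{\left(\left(-1\right) 2,-12 \right)},E{\left(11 \right)} \right)} I = 2 \left(14 + 11\right) \left(34 + 9\right) \left(-3\right) = 2 \cdot 25 \cdot 43 \left(-3\right) = 2150 \left(-3\right) = -6450$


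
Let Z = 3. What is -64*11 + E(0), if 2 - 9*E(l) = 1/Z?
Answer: -19003/27 ≈ -703.81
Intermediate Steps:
E(l) = 5/27 (E(l) = 2/9 - ⅑/3 = 2/9 - ⅑*⅓ = 2/9 - 1/27 = 5/27)
-64*11 + E(0) = -64*11 + 5/27 = -704 + 5/27 = -19003/27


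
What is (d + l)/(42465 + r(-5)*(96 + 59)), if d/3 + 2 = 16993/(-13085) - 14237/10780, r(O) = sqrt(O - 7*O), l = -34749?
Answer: -2776373099618841/3390157411309900 + 10133941609347*sqrt(30)/3390157411309900 ≈ -0.80258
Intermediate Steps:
r(O) = sqrt(6)*sqrt(-O) (r(O) = sqrt(-6*O) = sqrt(6)*sqrt(-O))
d = -390952971/28211260 (d = -6 + 3*(16993/(-13085) - 14237/10780) = -6 + 3*(16993*(-1/13085) - 14237*1/10780) = -6 + 3*(-16993/13085 - 14237/10780) = -6 + 3*(-73895137/28211260) = -6 - 221685411/28211260 = -390952971/28211260 ≈ -13.858)
(d + l)/(42465 + r(-5)*(96 + 59)) = (-390952971/28211260 - 34749)/(42465 + (sqrt(6)*sqrt(-1*(-5)))*(96 + 59)) = -980704026711/(28211260*(42465 + (sqrt(6)*sqrt(5))*155)) = -980704026711/(28211260*(42465 + sqrt(30)*155)) = -980704026711/(28211260*(42465 + 155*sqrt(30)))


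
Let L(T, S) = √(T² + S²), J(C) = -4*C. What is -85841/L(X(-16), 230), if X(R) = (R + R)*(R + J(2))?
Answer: -85841*√160681/321362 ≈ -107.07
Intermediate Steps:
X(R) = 2*R*(-8 + R) (X(R) = (R + R)*(R - 4*2) = (2*R)*(R - 8) = (2*R)*(-8 + R) = 2*R*(-8 + R))
L(T, S) = √(S² + T²)
-85841/L(X(-16), 230) = -85841/√(230² + (2*(-16)*(-8 - 16))²) = -85841/√(52900 + (2*(-16)*(-24))²) = -85841/√(52900 + 768²) = -85841/√(52900 + 589824) = -85841*√160681/321362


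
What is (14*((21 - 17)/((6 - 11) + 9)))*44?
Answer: 616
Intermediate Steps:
(14*((21 - 17)/((6 - 11) + 9)))*44 = (14*(4/(-5 + 9)))*44 = (14*(4/4))*44 = (14*(4*(¼)))*44 = (14*1)*44 = 14*44 = 616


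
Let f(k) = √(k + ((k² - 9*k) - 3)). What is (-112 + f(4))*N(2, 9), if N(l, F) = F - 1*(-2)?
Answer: -1232 + 11*I*√19 ≈ -1232.0 + 47.948*I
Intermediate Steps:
f(k) = √(-3 + k² - 8*k) (f(k) = √(k + (-3 + k² - 9*k)) = √(-3 + k² - 8*k))
N(l, F) = 2 + F (N(l, F) = F + 2 = 2 + F)
(-112 + f(4))*N(2, 9) = (-112 + √(-3 + 4² - 8*4))*(2 + 9) = (-112 + √(-3 + 16 - 32))*11 = (-112 + √(-19))*11 = (-112 + I*√19)*11 = -1232 + 11*I*√19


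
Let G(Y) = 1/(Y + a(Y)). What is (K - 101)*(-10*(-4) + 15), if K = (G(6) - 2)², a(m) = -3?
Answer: -48620/9 ≈ -5402.2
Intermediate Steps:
G(Y) = 1/(-3 + Y) (G(Y) = 1/(Y - 3) = 1/(-3 + Y))
K = 25/9 (K = (1/(-3 + 6) - 2)² = (1/3 - 2)² = (⅓ - 2)² = (-5/3)² = 25/9 ≈ 2.7778)
(K - 101)*(-10*(-4) + 15) = (25/9 - 101)*(-10*(-4) + 15) = -884*(40 + 15)/9 = -884/9*55 = -48620/9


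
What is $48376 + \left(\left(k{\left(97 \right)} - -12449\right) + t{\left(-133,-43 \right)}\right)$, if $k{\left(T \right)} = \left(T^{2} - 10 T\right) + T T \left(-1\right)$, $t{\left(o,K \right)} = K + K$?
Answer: $59769$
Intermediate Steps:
$t{\left(o,K \right)} = 2 K$
$k{\left(T \right)} = - 10 T$ ($k{\left(T \right)} = \left(T^{2} - 10 T\right) + T^{2} \left(-1\right) = \left(T^{2} - 10 T\right) - T^{2} = - 10 T$)
$48376 + \left(\left(k{\left(97 \right)} - -12449\right) + t{\left(-133,-43 \right)}\right) = 48376 + \left(\left(\left(-10\right) 97 - -12449\right) + 2 \left(-43\right)\right) = 48376 + \left(\left(-970 + 12449\right) - 86\right) = 48376 + \left(11479 - 86\right) = 48376 + 11393 = 59769$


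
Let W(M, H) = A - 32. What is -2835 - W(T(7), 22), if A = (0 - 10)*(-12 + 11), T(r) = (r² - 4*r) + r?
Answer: -2813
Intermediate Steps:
T(r) = r² - 3*r
A = 10 (A = -10*(-1) = 10)
W(M, H) = -22 (W(M, H) = 10 - 32 = -22)
-2835 - W(T(7), 22) = -2835 - 1*(-22) = -2835 + 22 = -2813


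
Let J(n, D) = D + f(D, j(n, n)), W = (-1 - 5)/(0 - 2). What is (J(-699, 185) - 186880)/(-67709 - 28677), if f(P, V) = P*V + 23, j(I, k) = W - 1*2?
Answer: 186487/96386 ≈ 1.9348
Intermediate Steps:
W = 3 (W = -6/(-2) = -6*(-½) = 3)
j(I, k) = 1 (j(I, k) = 3 - 1*2 = 3 - 2 = 1)
f(P, V) = 23 + P*V
J(n, D) = 23 + 2*D (J(n, D) = D + (23 + D*1) = D + (23 + D) = 23 + 2*D)
(J(-699, 185) - 186880)/(-67709 - 28677) = ((23 + 2*185) - 186880)/(-67709 - 28677) = ((23 + 370) - 186880)/(-96386) = (393 - 186880)*(-1/96386) = -186487*(-1/96386) = 186487/96386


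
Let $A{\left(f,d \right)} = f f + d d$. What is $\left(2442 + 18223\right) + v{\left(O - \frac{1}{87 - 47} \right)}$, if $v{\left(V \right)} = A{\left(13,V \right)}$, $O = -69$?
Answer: $\frac{40957521}{1600} \approx 25598.0$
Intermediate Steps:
$A{\left(f,d \right)} = d^{2} + f^{2}$ ($A{\left(f,d \right)} = f^{2} + d^{2} = d^{2} + f^{2}$)
$v{\left(V \right)} = 169 + V^{2}$ ($v{\left(V \right)} = V^{2} + 13^{2} = V^{2} + 169 = 169 + V^{2}$)
$\left(2442 + 18223\right) + v{\left(O - \frac{1}{87 - 47} \right)} = \left(2442 + 18223\right) + \left(169 + \left(-69 - \frac{1}{87 - 47}\right)^{2}\right) = 20665 + \left(169 + \left(-69 - \frac{1}{40}\right)^{2}\right) = 20665 + \left(169 + \left(- \frac{2761}{40}\right)^{2}\right) = 20665 + \left(169 + \frac{7623121}{1600}\right) = 20665 + \frac{7893521}{1600} = \frac{40957521}{1600}$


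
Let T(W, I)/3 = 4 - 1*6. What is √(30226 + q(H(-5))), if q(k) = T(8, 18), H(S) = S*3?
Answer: 2*√7555 ≈ 173.84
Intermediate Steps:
T(W, I) = -6 (T(W, I) = 3*(4 - 1*6) = 3*(4 - 6) = 3*(-2) = -6)
H(S) = 3*S
q(k) = -6
√(30226 + q(H(-5))) = √(30226 - 6) = √30220 = 2*√7555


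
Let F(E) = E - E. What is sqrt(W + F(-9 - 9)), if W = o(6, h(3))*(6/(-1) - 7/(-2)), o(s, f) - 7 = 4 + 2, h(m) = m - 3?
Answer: I*sqrt(130)/2 ≈ 5.7009*I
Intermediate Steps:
h(m) = -3 + m
o(s, f) = 13 (o(s, f) = 7 + (4 + 2) = 7 + 6 = 13)
F(E) = 0
W = -65/2 (W = 13*(6/(-1) - 7/(-2)) = 13*(6*(-1) - 7*(-1/2)) = 13*(-6 + 7/2) = 13*(-5/2) = -65/2 ≈ -32.500)
sqrt(W + F(-9 - 9)) = sqrt(-65/2 + 0) = sqrt(-65/2) = I*sqrt(130)/2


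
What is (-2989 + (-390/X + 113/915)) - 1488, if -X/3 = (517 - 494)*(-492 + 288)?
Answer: -1067786423/238510 ≈ -4476.9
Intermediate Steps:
X = 14076 (X = -3*(517 - 494)*(-492 + 288) = -69*(-204) = -3*(-4692) = 14076)
(-2989 + (-390/X + 113/915)) - 1488 = (-2989 + (-390/14076 + 113/915)) - 1488 = (-2989 + (-390*1/14076 + 113*(1/915))) - 1488 = (-2989 + (-65/2346 + 113/915)) - 1488 = (-2989 + 22847/238510) - 1488 = -712883543/238510 - 1488 = -1067786423/238510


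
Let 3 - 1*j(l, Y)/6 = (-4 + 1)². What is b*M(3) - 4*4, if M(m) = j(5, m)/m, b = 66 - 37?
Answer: -364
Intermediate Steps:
j(l, Y) = -36 (j(l, Y) = 18 - 6*(-4 + 1)² = 18 - 6*(-3)² = 18 - 6*9 = 18 - 54 = -36)
b = 29
M(m) = -36/m
b*M(3) - 4*4 = 29*(-36/3) - 4*4 = 29*(-36*⅓) - 16 = 29*(-12) - 16 = -348 - 16 = -364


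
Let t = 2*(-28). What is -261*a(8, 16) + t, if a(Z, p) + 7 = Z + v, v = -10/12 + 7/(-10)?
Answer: 416/5 ≈ 83.200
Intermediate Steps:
t = -56
v = -23/15 (v = -10*1/12 + 7*(-1/10) = -5/6 - 7/10 = -23/15 ≈ -1.5333)
a(Z, p) = -128/15 + Z (a(Z, p) = -7 + (Z - 23/15) = -7 + (-23/15 + Z) = -128/15 + Z)
-261*a(8, 16) + t = -261*(-128/15 + 8) - 56 = -261*(-8/15) - 56 = 696/5 - 56 = 416/5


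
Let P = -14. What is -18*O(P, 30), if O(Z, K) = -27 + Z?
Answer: 738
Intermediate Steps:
-18*O(P, 30) = -18*(-27 - 14) = -18*(-41) = 738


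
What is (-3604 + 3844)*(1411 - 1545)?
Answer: -32160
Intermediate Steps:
(-3604 + 3844)*(1411 - 1545) = 240*(-134) = -32160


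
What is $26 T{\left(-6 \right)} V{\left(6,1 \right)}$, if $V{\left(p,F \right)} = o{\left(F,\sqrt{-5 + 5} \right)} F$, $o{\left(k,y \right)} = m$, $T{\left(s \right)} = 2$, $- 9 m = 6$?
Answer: $- \frac{104}{3} \approx -34.667$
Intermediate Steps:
$m = - \frac{2}{3}$ ($m = \left(- \frac{1}{9}\right) 6 = - \frac{2}{3} \approx -0.66667$)
$o{\left(k,y \right)} = - \frac{2}{3}$
$V{\left(p,F \right)} = - \frac{2 F}{3}$
$26 T{\left(-6 \right)} V{\left(6,1 \right)} = 26 \cdot 2 \left(\left(- \frac{2}{3}\right) 1\right) = 52 \left(- \frac{2}{3}\right) = - \frac{104}{3}$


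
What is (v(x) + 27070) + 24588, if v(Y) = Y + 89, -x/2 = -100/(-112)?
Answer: 724433/14 ≈ 51745.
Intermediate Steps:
x = -25/14 (x = -(-200)/(-112) = -(-200)*(-1)/112 = -2*25/28 = -25/14 ≈ -1.7857)
v(Y) = 89 + Y
(v(x) + 27070) + 24588 = ((89 - 25/14) + 27070) + 24588 = (1221/14 + 27070) + 24588 = 380201/14 + 24588 = 724433/14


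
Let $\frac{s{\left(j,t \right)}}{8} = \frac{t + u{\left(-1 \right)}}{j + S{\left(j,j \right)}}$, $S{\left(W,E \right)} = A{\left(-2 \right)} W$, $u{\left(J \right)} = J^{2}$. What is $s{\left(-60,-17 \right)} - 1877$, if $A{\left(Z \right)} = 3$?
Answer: $- \frac{28147}{15} \approx -1876.5$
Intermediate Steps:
$S{\left(W,E \right)} = 3 W$
$s{\left(j,t \right)} = \frac{2 \left(1 + t\right)}{j}$ ($s{\left(j,t \right)} = 8 \frac{t + \left(-1\right)^{2}}{j + 3 j} = 8 \frac{t + 1}{4 j} = 8 \left(1 + t\right) \frac{1}{4 j} = 8 \frac{1 + t}{4 j} = \frac{2 \left(1 + t\right)}{j}$)
$s{\left(-60,-17 \right)} - 1877 = \frac{2 \left(1 - 17\right)}{-60} - 1877 = 2 \left(- \frac{1}{60}\right) \left(-16\right) - 1877 = \frac{8}{15} - 1877 = - \frac{28147}{15}$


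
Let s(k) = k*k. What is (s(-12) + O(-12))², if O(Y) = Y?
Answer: 17424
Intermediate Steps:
s(k) = k²
(s(-12) + O(-12))² = ((-12)² - 12)² = (144 - 12)² = 132² = 17424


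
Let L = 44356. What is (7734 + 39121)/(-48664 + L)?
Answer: -46855/4308 ≈ -10.876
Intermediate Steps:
(7734 + 39121)/(-48664 + L) = (7734 + 39121)/(-48664 + 44356) = 46855/(-4308) = 46855*(-1/4308) = -46855/4308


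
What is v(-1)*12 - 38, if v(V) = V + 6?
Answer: 22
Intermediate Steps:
v(V) = 6 + V
v(-1)*12 - 38 = (6 - 1)*12 - 38 = 5*12 - 38 = 60 - 38 = 22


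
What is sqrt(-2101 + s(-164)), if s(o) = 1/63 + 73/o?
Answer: I*sqrt(6231334529)/1722 ≈ 45.841*I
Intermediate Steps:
s(o) = 1/63 + 73/o (s(o) = 1*(1/63) + 73/o = 1/63 + 73/o)
sqrt(-2101 + s(-164)) = sqrt(-2101 + (1/63)*(4599 - 164)/(-164)) = sqrt(-2101 + (1/63)*(-1/164)*4435) = sqrt(-2101 - 4435/10332) = sqrt(-21711967/10332) = I*sqrt(6231334529)/1722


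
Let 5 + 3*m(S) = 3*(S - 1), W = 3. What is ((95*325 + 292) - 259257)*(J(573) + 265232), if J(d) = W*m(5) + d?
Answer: -60629059080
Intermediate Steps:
m(S) = -8/3 + S (m(S) = -5/3 + (3*(S - 1))/3 = -5/3 + (3*(-1 + S))/3 = -5/3 + (-3 + 3*S)/3 = -5/3 + (-1 + S) = -8/3 + S)
J(d) = 7 + d (J(d) = 3*(-8/3 + 5) + d = 3*(7/3) + d = 7 + d)
((95*325 + 292) - 259257)*(J(573) + 265232) = ((95*325 + 292) - 259257)*((7 + 573) + 265232) = ((30875 + 292) - 259257)*(580 + 265232) = (31167 - 259257)*265812 = -228090*265812 = -60629059080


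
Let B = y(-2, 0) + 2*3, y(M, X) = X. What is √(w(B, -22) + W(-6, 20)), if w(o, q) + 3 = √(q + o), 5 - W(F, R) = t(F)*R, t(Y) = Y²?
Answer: √(-718 + 4*I) ≈ 0.07464 + 26.796*I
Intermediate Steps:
B = 6 (B = 0 + 2*3 = 0 + 6 = 6)
W(F, R) = 5 - R*F² (W(F, R) = 5 - F²*R = 5 - R*F²)
w(o, q) = -3 + √(o + q) (w(o, q) = -3 + √(q + o) = -3 + √(o + q))
√(w(B, -22) + W(-6, 20)) = √((-3 + √(6 - 22)) + (5 - 1*20*(-6)²)) = √((-3 + √(-16)) + (5 - 1*20*36)) = √((-3 + 4*I) + (5 - 720)) = √((-3 + 4*I) - 715) = √(-718 + 4*I)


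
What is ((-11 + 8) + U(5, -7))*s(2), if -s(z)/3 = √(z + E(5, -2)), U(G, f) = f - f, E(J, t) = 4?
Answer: 9*√6 ≈ 22.045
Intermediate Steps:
U(G, f) = 0
s(z) = -3*√(4 + z) (s(z) = -3*√(z + 4) = -3*√(4 + z))
((-11 + 8) + U(5, -7))*s(2) = ((-11 + 8) + 0)*(-3*√(4 + 2)) = (-3 + 0)*(-3*√6) = -(-9)*√6 = 9*√6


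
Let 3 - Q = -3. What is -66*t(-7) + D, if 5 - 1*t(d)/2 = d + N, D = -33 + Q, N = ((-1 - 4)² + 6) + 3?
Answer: 2877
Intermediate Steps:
Q = 6 (Q = 3 - 1*(-3) = 3 + 3 = 6)
N = 34 (N = ((-5)² + 6) + 3 = (25 + 6) + 3 = 31 + 3 = 34)
D = -27 (D = -33 + 6 = -27)
t(d) = -58 - 2*d (t(d) = 10 - 2*(d + 34) = 10 - 2*(34 + d) = 10 + (-68 - 2*d) = -58 - 2*d)
-66*t(-7) + D = -66*(-58 - 2*(-7)) - 27 = -66*(-58 + 14) - 27 = -66*(-44) - 27 = 2904 - 27 = 2877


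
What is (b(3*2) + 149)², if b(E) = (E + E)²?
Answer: 85849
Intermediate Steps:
b(E) = 4*E² (b(E) = (2*E)² = 4*E²)
(b(3*2) + 149)² = (4*(3*2)² + 149)² = (4*6² + 149)² = (4*36 + 149)² = (144 + 149)² = 293² = 85849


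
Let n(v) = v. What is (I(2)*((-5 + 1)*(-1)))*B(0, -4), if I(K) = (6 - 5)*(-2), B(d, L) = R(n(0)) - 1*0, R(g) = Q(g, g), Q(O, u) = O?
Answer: 0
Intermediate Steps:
R(g) = g
B(d, L) = 0 (B(d, L) = 0 - 1*0 = 0 + 0 = 0)
I(K) = -2 (I(K) = 1*(-2) = -2)
(I(2)*((-5 + 1)*(-1)))*B(0, -4) = -2*(-5 + 1)*(-1)*0 = -(-8)*(-1)*0 = -2*4*0 = -8*0 = 0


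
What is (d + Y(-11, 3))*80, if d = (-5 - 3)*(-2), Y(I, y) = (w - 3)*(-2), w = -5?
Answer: 2560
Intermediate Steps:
Y(I, y) = 16 (Y(I, y) = (-5 - 3)*(-2) = -8*(-2) = 16)
d = 16 (d = -8*(-2) = 16)
(d + Y(-11, 3))*80 = (16 + 16)*80 = 32*80 = 2560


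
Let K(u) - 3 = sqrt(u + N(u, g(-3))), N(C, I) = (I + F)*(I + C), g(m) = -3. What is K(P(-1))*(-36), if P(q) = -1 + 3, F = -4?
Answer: -216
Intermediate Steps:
P(q) = 2
N(C, I) = (-4 + I)*(C + I) (N(C, I) = (I - 4)*(I + C) = (-4 + I)*(C + I))
K(u) = 3 + sqrt(21 - 6*u) (K(u) = 3 + sqrt(u + ((-3)**2 - 4*u - 4*(-3) + u*(-3))) = 3 + sqrt(u + (9 - 4*u + 12 - 3*u)) = 3 + sqrt(u + (21 - 7*u)) = 3 + sqrt(21 - 6*u))
K(P(-1))*(-36) = (3 + sqrt(21 - 6*2))*(-36) = (3 + sqrt(21 - 12))*(-36) = (3 + sqrt(9))*(-36) = (3 + 3)*(-36) = 6*(-36) = -216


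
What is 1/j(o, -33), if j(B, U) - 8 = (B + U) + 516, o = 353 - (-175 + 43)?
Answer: 1/976 ≈ 0.0010246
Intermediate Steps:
o = 485 (o = 353 - 1*(-132) = 353 + 132 = 485)
j(B, U) = 524 + B + U (j(B, U) = 8 + ((B + U) + 516) = 8 + (516 + B + U) = 524 + B + U)
1/j(o, -33) = 1/(524 + 485 - 33) = 1/976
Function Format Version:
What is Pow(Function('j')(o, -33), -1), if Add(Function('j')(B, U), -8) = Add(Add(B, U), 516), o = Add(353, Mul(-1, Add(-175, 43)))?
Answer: Rational(1, 976) ≈ 0.0010246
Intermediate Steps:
o = 485 (o = Add(353, Mul(-1, -132)) = Add(353, 132) = 485)
Function('j')(B, U) = Add(524, B, U) (Function('j')(B, U) = Add(8, Add(Add(B, U), 516)) = Add(8, Add(516, B, U)) = Add(524, B, U))
Pow(Function('j')(o, -33), -1) = Pow(Add(524, 485, -33), -1) = Pow(976, -1) = Rational(1, 976)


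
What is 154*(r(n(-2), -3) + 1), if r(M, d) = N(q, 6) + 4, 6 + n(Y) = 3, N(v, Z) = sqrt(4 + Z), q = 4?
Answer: 770 + 154*sqrt(10) ≈ 1257.0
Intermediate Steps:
n(Y) = -3 (n(Y) = -6 + 3 = -3)
r(M, d) = 4 + sqrt(10) (r(M, d) = sqrt(4 + 6) + 4 = sqrt(10) + 4 = 4 + sqrt(10))
154*(r(n(-2), -3) + 1) = 154*((4 + sqrt(10)) + 1) = 154*(5 + sqrt(10)) = 770 + 154*sqrt(10)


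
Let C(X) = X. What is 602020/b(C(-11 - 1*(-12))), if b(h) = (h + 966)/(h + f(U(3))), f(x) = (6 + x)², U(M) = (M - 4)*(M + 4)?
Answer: 1204040/967 ≈ 1245.1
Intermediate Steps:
U(M) = (-4 + M)*(4 + M)
b(h) = (966 + h)/(1 + h) (b(h) = (h + 966)/(h + (6 + (-16 + 3²))²) = (966 + h)/(h + (6 + (-16 + 9))²) = (966 + h)/(h + (6 - 7)²) = (966 + h)/(h + (-1)²) = (966 + h)/(h + 1) = (966 + h)/(1 + h))
602020/b(C(-11 - 1*(-12))) = 602020/(((966 + (-11 - 1*(-12)))/(1 + (-11 - 1*(-12))))) = 602020/(((966 + (-11 + 12))/(1 + (-11 + 12)))) = 602020/(((966 + 1)/(1 + 1))) = 602020/((967/2)) = 602020/(((½)*967)) = 602020/(967/2) = 602020*(2/967) = 1204040/967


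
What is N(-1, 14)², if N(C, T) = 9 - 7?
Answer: 4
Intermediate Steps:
N(C, T) = 2
N(-1, 14)² = 2² = 4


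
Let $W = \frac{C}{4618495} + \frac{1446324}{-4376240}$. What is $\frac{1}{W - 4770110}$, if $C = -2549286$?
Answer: $- \frac{91871102540}{438235346010386341} \approx -2.0964 \cdot 10^{-7}$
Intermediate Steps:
$W = - \frac{81073306941}{91871102540}$ ($W = - \frac{2549286}{4618495} + \frac{1446324}{-4376240} = \left(-2549286\right) \frac{1}{4618495} + 1446324 \left(- \frac{1}{4376240}\right) = - \frac{2549286}{4618495} - \frac{32871}{99460} = - \frac{81073306941}{91871102540} \approx -0.88247$)
$\frac{1}{W - 4770110} = \frac{1}{- \frac{81073306941}{91871102540} - 4770110} = \frac{1}{- \frac{438235346010386341}{91871102540}} = - \frac{91871102540}{438235346010386341}$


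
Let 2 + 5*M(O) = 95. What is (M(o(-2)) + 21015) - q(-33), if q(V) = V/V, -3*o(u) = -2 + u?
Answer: 105163/5 ≈ 21033.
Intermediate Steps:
o(u) = 2/3 - u/3 (o(u) = -(-2 + u)/3 = 2/3 - u/3)
q(V) = 1
M(O) = 93/5 (M(O) = -2/5 + (1/5)*95 = -2/5 + 19 = 93/5)
(M(o(-2)) + 21015) - q(-33) = (93/5 + 21015) - 1*1 = 105168/5 - 1 = 105163/5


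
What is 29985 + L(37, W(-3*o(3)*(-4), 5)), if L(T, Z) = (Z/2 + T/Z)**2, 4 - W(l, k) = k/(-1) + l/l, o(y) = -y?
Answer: 1923801/64 ≈ 30059.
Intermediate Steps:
W(l, k) = 3 + k (W(l, k) = 4 - (k/(-1) + l/l) = 4 - (k*(-1) + 1) = 4 - (-k + 1) = 4 - (1 - k) = 4 + (-1 + k) = 3 + k)
L(T, Z) = (Z/2 + T/Z)**2 (L(T, Z) = (Z*(1/2) + T/Z)**2 = (Z/2 + T/Z)**2)
29985 + L(37, W(-3*o(3)*(-4), 5)) = 29985 + ((3 + 5)**2 + 2*37)**2/(4*(3 + 5)**2) = 29985 + (1/4)*(8**2 + 74)**2/8**2 = 29985 + (1/4)*(1/64)*(64 + 74)**2 = 29985 + (1/4)*(1/64)*138**2 = 29985 + (1/4)*(1/64)*19044 = 29985 + 4761/64 = 1923801/64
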